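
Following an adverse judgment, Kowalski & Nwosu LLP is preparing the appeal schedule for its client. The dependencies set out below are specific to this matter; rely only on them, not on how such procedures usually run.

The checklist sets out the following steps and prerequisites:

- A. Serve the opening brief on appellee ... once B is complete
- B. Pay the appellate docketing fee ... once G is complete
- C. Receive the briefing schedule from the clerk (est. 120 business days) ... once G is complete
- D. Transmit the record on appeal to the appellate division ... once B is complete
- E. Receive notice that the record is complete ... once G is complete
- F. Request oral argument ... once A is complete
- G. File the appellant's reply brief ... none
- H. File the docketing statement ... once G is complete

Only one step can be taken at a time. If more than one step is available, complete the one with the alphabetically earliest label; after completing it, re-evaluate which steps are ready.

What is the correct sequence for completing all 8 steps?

G → B → A → C → D → E → F → H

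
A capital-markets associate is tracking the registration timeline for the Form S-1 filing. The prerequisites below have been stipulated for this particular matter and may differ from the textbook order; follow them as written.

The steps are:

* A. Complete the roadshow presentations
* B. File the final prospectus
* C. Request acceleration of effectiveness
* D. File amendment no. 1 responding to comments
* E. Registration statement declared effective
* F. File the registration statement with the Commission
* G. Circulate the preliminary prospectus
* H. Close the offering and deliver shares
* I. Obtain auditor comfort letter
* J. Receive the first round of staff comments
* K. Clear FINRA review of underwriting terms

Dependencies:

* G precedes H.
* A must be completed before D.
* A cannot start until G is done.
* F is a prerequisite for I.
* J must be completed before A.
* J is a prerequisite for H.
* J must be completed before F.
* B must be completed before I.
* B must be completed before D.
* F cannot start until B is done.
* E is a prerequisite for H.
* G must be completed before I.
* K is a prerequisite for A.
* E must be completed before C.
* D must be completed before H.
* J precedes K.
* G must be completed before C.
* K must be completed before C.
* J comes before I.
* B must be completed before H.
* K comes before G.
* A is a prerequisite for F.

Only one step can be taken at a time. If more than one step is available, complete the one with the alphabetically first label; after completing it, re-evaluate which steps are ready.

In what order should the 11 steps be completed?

B E J K G A C D F H I

Nothing is required for B, E and J. B has the earlier label → B first.
Now E and J have their prerequisites met. E has the earlier label, so E next.
J is the only step now ready → J.
That leaves K as the only ready step → K.
That leaves G as the only ready step → G.
Now A and C have their prerequisites met. A has the earlier label, so A next.
D and F now also ready, so the ready set is {C, D, F}; C has the earlier label → C.
Ready: D and F. D has the earlier label → D.
F and H are both available; F has the earlier label → F.
Now H and I have their prerequisites met. H has the earlier label, so H next.
That leaves I as the only ready step → I.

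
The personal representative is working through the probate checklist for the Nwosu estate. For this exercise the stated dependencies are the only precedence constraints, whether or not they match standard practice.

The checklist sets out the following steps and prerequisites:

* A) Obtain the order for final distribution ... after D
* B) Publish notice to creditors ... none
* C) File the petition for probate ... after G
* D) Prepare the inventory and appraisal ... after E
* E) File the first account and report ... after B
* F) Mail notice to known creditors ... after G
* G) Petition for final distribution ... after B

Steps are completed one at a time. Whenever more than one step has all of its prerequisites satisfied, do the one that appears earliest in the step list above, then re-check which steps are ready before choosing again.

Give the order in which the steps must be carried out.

Only B has no prerequisites, so it is first.
Ready: E and G. E is listed earlier → E.
D now also ready, so the ready set is {D, G}; D is listed earlier → D.
A now also ready, so the ready set is {A, G}; A is listed earlier → A.
That leaves G as the only ready step → G.
Now C and F have their prerequisites met. C is listed earlier, so C next.
F needed G, now all done → F.

B, E, D, A, G, C, F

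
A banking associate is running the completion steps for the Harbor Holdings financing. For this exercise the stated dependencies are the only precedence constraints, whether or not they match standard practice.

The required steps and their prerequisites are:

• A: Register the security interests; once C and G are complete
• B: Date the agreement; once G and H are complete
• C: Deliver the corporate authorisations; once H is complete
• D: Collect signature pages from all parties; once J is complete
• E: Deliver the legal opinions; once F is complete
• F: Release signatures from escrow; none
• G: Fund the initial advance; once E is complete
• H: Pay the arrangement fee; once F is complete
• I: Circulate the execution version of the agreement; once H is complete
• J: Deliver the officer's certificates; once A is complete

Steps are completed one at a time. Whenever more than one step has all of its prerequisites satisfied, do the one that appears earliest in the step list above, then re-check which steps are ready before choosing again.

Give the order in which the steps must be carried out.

F is the only step with nothing outstanding, so it goes first.
Ready: E and H. E is listed earlier → E.
Ready: G and H. G is listed earlier → G.
H is the only step now ready → H.
Now B, C and I have their prerequisites met. B is listed earlier, so B next.
Now C and I have their prerequisites met. C is listed earlier, so C next.
A now also ready, so the ready set is {A, I}; A is listed earlier → A.
Now I and J have their prerequisites met. I is listed earlier, so I next.
J needed A, now all done → J.
D is the only step now ready → D.

F, E, G, H, B, C, A, I, J, D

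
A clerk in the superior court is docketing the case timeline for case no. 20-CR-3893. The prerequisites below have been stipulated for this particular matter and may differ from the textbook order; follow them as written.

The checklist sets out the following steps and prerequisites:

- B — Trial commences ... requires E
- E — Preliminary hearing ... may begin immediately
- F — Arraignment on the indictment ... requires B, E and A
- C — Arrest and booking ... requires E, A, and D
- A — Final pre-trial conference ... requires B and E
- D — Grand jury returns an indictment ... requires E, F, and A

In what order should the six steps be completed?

Only E has no prerequisites, so it is first.
That leaves B as the only ready step → B.
Next only A has its prerequisites met → A.
F is the only step now ready → F.
Next only D has its prerequisites met → D.
C needed E, A and D, now all done → C.

E B A F D C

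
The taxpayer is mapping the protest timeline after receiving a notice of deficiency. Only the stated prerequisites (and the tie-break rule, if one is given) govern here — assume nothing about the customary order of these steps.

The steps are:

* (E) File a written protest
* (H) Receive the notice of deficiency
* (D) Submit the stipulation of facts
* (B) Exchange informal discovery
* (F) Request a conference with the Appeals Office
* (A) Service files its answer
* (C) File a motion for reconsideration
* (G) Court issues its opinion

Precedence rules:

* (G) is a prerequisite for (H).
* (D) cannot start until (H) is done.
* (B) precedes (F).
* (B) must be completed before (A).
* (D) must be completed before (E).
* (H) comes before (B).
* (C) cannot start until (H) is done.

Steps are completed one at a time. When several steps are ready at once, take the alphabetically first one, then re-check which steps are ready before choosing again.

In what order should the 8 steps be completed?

(G) has no prerequisites → (G) first.
Next only (H) has its prerequisites met → (H).
(B), (C) and (D) are all available; (B) has the earlier label → (B).
(A) and (F) now also ready, so the ready set is {(A), (C), (D), (F)}; (A) has the earlier label → (A).
Now (C), (D) and (F) have their prerequisites met. (C) has the earlier label, so (C) next.
(D) and (F) are both available; (D) has the earlier label → (D).
Ready: (E) and (F). (E) has the earlier label → (E).
(F) needed (B), now all done → (F).

(G), (H), (B), (A), (C), (D), (E), (F)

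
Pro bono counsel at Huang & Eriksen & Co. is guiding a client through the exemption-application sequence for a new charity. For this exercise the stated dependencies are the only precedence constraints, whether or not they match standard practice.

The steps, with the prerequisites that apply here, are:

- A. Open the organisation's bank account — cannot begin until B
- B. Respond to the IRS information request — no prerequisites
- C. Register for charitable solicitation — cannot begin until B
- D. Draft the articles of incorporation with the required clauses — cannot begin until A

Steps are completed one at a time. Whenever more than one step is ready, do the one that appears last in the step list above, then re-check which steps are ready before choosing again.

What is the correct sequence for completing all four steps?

B, C, A, D

Only B has no prerequisites, so it is first.
Ready: C and A. C is listed later → C.
A needed B, now all done → A.
D needed A, now all done → D.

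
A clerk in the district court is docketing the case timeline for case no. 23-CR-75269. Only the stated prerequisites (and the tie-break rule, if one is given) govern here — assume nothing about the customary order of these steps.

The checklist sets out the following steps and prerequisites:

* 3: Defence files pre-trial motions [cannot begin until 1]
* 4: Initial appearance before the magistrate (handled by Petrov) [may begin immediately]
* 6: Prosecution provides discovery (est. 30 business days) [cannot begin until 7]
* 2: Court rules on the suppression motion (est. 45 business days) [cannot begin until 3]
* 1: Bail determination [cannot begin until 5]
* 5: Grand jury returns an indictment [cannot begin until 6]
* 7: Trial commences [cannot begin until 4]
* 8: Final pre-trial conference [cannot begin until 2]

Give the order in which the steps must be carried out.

4 7 6 5 1 3 2 8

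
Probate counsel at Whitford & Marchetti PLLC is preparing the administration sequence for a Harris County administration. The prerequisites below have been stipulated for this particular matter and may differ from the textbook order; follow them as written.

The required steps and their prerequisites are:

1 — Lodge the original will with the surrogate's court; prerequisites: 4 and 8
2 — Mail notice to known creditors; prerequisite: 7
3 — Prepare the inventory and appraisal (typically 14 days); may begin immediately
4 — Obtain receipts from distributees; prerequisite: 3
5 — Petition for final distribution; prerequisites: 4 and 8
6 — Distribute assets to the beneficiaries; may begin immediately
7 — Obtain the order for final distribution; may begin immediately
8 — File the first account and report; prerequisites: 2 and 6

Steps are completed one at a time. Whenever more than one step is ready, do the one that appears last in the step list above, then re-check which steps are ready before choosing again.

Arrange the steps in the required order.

7, 6 and 3 have no prerequisites; 7 is listed later, so 7 is first.
2 now also ready, so the ready set is {6, 3, 2}; 6 is listed later → 6.
3 and 2 are both available; 3 is listed later → 3.
Ready: 4 and 2. 4 is listed later → 4.
2 is the only step now ready → 2.
That leaves 8 as the only ready step → 8.
5 and 1 are both available; 5 is listed later → 5.
1 needed 8 and 4, now all done → 1.

7, 6, 3, 4, 2, 8, 5, 1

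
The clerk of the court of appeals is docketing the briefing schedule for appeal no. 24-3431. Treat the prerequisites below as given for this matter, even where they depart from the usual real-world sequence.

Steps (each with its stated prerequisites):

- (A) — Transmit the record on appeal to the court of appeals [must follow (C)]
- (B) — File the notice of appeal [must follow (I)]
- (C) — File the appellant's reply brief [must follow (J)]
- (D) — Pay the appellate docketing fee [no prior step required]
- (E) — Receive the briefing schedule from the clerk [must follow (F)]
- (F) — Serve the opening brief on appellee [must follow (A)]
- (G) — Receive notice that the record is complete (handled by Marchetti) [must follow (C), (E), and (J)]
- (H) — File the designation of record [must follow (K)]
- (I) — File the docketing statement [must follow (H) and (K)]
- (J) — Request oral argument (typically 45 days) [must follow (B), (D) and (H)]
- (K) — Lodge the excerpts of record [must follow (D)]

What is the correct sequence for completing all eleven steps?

(D), (K), (H), (I), (B), (J), (C), (A), (F), (E), (G)

(D) is the only step with nothing outstanding, so it goes first.
(K) needed (D), now all done → (K).
(H) is the only step now ready → (H).
(I) is the only step now ready → (I).
Next only (B) has its prerequisites met → (B).
(J) is the only step now ready → (J).
(C) is the only step now ready → (C).
That leaves (A) as the only ready step → (A).
Next only (F) has its prerequisites met → (F).
(E) needed (F), now all done → (E).
That leaves (G) as the only ready step → (G).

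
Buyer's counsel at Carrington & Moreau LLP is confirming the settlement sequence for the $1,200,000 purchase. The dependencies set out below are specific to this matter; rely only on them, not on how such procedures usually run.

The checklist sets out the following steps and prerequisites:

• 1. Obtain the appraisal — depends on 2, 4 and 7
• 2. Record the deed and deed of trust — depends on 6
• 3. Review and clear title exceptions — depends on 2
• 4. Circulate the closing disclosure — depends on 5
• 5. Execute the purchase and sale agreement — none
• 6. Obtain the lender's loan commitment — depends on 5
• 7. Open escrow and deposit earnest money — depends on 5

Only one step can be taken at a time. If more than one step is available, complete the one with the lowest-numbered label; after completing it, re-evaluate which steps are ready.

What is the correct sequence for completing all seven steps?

5 → 4 → 6 → 2 → 3 → 7 → 1

Only 5 has no prerequisites, so it is first.
Now 4, 6 and 7 have their prerequisites met. 4 has the earlier label, so 4 next.
6 and 7 are both available; 6 has the earlier label → 6.
Ready: 2 and 7. 2 has the earlier label → 2.
3 and 7 are both available; 3 has the earlier label → 3.
That leaves 7 as the only ready step → 7.
Next only 1 has its prerequisites met → 1.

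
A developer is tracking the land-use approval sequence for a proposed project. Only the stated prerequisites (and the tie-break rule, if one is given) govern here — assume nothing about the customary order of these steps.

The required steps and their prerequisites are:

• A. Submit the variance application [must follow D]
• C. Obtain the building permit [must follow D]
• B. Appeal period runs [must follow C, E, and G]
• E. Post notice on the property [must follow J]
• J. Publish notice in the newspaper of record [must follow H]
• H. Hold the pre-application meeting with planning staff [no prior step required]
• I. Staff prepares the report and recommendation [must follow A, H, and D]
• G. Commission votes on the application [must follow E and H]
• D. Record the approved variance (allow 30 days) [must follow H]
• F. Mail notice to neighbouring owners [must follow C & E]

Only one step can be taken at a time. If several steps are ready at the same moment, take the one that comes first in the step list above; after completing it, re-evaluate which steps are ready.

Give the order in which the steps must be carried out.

H → J → E → G → D → A → C → B → I → F

H has no prerequisites → H first.
J and D are both available; J is listed earlier → J.
Now E and D have their prerequisites met. E is listed earlier, so E next.
G now also ready, so the ready set is {G, D}; G is listed earlier → G.
That leaves D as the only ready step → D.
Now A and C have their prerequisites met. A is listed earlier, so A next.
Now C and I have their prerequisites met. C is listed earlier, so C next.
B and F now also ready, so the ready set is {B, I, F}; B is listed earlier → B.
Now I and F have their prerequisites met. I is listed earlier, so I next.
F needed C and E, now all done → F.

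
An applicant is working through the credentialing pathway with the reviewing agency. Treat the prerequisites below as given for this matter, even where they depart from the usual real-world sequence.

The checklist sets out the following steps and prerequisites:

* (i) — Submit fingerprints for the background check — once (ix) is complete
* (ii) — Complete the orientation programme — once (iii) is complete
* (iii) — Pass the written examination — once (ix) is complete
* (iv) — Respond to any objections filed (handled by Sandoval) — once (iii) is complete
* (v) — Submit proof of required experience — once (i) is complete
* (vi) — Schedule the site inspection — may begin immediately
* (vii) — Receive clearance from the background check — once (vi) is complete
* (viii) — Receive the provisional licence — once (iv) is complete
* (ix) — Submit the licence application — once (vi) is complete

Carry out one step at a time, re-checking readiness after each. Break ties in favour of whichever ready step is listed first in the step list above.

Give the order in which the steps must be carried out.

(vi) has no prerequisites → (vi) first.
(vii) and (ix) are both available; (vii) is listed earlier → (vii).
That leaves (ix) as the only ready step → (ix).
(i) and (iii) are both available; (i) is listed earlier → (i).
Now (iii) and (v) have their prerequisites met. (iii) is listed earlier, so (iii) next.
(ii) and (iv) now also ready, so the ready set is {(ii), (iv), (v)}; (ii) is listed earlier → (ii).
(iv) and (v) are both available; (iv) is listed earlier → (iv).
Ready: (v) and (viii). (v) is listed earlier → (v).
(viii) needed (iv), now all done → (viii).

(vi) → (vii) → (ix) → (i) → (iii) → (ii) → (iv) → (v) → (viii)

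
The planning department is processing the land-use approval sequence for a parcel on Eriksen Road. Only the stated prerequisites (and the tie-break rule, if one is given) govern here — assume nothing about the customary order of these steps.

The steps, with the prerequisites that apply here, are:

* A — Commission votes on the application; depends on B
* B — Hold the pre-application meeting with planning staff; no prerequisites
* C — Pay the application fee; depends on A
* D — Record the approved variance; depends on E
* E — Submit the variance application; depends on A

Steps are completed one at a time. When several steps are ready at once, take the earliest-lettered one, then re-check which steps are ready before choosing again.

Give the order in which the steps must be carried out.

Only B has no prerequisites, so it is first.
Next only A has its prerequisites met → A.
Now C and E have their prerequisites met. C has the earlier label, so C next.
E needed A, now all done → E.
D needed E, now all done → D.

B A C E D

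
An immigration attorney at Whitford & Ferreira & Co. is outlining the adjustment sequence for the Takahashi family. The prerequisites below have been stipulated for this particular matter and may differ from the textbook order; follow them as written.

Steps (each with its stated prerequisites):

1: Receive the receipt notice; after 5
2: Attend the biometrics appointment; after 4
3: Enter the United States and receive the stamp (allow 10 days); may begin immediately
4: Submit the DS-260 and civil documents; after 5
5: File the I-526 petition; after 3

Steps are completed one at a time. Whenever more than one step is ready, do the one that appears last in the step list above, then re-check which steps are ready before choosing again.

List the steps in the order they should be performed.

3, 5, 4, 2, 1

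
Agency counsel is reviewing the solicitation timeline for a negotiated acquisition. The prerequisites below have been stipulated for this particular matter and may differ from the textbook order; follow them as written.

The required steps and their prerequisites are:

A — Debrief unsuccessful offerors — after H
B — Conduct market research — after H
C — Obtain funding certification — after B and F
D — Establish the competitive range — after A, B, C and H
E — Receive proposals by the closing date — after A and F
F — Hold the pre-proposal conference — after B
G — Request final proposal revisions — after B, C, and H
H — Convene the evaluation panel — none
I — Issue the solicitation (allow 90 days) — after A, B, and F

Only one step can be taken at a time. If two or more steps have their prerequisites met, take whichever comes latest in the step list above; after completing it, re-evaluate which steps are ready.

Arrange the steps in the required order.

H is the only step with nothing outstanding, so it goes first.
B and A are both available; B is listed later → B.
Ready: F and A. F is listed later → F.
C now also ready, so the ready set is {C, A}; C is listed later → C.
G and A are both available; G is listed later → G.
A needed H, now all done → A.
Ready: I, E and D. I is listed later → I.
Ready: E and D. E is listed later → E.
D needed H, C, B and A, now all done → D.

H, B, F, C, G, A, I, E, D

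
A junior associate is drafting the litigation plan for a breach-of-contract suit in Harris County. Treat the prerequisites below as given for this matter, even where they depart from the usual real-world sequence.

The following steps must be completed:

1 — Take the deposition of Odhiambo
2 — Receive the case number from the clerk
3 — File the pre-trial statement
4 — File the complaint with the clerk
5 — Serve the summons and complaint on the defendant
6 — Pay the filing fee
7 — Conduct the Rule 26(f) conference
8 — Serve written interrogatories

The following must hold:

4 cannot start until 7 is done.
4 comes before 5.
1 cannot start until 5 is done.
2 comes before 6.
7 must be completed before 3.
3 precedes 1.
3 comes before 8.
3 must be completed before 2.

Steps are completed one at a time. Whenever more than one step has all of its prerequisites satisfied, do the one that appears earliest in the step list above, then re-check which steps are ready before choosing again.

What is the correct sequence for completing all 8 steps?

7 has no prerequisites → 7 first.
3 and 4 are both available; 3 is listed earlier → 3.
2 and 8 now also ready, so the ready set is {2, 4, 8}; 2 is listed earlier → 2.
6 now also ready, so the ready set is {4, 6, 8}; 4 is listed earlier → 4.
Now 5, 6 and 8 have their prerequisites met. 5 is listed earlier, so 5 next.
1, 6 and 8 are all available; 1 is listed earlier → 1.
Ready: 6 and 8. 6 is listed earlier → 6.
That leaves 8 as the only ready step → 8.

7 → 3 → 2 → 4 → 5 → 1 → 6 → 8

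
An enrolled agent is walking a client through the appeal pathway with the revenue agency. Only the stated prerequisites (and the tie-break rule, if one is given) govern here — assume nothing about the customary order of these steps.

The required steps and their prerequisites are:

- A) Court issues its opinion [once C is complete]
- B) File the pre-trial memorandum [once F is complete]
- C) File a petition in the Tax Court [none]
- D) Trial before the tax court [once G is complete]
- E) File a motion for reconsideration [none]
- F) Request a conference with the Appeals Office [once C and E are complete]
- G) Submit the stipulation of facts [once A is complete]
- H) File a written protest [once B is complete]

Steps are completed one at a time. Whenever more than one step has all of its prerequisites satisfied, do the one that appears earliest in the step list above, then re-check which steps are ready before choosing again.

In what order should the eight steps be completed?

C A E F B G D H

C and E have no prerequisites; C is listed earlier, so C is first.
A now also ready, so the ready set is {A, E}; A is listed earlier → A.
E and G are both available; E is listed earlier → E.
F now also ready, so the ready set is {F, G}; F is listed earlier → F.
B now also ready, so the ready set is {B, G}; B is listed earlier → B.
Ready: G and H. G is listed earlier → G.
D now also ready, so the ready set is {D, H}; D is listed earlier → D.
H needed B, now all done → H.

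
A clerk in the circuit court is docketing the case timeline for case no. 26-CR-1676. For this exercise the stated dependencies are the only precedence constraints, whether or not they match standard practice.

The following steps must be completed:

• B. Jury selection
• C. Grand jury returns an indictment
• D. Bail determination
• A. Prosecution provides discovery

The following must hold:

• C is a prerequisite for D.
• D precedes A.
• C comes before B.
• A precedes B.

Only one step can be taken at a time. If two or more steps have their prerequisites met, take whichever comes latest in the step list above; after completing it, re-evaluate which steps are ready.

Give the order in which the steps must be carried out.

C, D, A, B

C is the only step with nothing outstanding, so it goes first.
D needed C, now all done → D.
A needed D, now all done → A.
B needed A and C, now all done → B.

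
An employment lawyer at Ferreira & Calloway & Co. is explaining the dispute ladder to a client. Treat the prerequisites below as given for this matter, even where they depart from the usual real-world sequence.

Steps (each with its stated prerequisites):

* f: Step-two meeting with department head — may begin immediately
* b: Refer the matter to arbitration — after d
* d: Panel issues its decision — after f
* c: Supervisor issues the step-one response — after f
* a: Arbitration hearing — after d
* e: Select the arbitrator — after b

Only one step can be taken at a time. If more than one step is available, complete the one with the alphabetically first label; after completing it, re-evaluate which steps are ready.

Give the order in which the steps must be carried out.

f, c, d, a, b, e

f is the only step with nothing outstanding, so it goes first.
Now c and d have their prerequisites met. c has the earlier label, so c next.
That leaves d as the only ready step → d.
Now a and b have their prerequisites met. a has the earlier label, so a next.
b needed d, now all done → b.
That leaves e as the only ready step → e.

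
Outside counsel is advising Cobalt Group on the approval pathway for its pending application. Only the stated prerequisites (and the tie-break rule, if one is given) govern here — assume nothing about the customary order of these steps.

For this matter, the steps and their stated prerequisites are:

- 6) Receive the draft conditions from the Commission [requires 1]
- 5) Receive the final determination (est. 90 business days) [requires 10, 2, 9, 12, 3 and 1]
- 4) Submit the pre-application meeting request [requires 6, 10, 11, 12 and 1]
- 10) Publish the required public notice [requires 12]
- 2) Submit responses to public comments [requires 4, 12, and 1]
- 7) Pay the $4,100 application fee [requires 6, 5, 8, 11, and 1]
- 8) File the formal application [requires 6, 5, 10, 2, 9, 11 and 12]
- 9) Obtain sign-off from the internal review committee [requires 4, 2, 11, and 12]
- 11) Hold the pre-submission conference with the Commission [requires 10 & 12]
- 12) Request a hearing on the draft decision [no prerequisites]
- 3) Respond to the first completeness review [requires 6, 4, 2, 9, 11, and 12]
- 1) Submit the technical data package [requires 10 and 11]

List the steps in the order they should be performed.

12 is the only step with nothing outstanding, so it goes first.
10 needed 12, now all done → 10.
11 needed 10 and 12, now all done → 11.
1 needed 10 and 11, now all done → 1.
6 needed 1, now all done → 6.
4 needed 6, 10, 11, 12 and 1, now all done → 4.
That leaves 2 as the only ready step → 2.
9 is the only step now ready → 9.
3 needed 6, 4, 2, 9, 11 and 12, now all done → 3.
5 is the only step now ready → 5.
That leaves 8 as the only ready step → 8.
7 needed 6, 5, 8, 11 and 1, now all done → 7.

12, 10, 11, 1, 6, 4, 2, 9, 3, 5, 8, 7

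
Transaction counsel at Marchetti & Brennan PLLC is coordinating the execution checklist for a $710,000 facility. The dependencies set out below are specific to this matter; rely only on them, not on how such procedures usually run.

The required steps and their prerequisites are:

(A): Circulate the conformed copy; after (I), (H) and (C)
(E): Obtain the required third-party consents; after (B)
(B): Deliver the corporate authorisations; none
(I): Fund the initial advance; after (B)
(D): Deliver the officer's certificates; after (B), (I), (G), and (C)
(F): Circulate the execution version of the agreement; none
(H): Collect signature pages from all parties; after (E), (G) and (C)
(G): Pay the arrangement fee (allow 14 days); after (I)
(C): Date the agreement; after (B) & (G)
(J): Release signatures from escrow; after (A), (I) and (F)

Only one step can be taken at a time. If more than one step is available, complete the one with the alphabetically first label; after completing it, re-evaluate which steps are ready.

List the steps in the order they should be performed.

(B), (E), (F), (I), (G), (C), (D), (H), (A), (J)

Nothing is required for (B) and (F). (B) has the earlier label → (B) first.
Now (E), (F) and (I) have their prerequisites met. (E) has the earlier label, so (E) next.
Now (F) and (I) have their prerequisites met. (F) has the earlier label, so (F) next.
(I) needed (B), now all done → (I).
Next only (G) has its prerequisites met → (G).
(C) is the only step now ready → (C).
Now (D) and (H) have their prerequisites met. (D) has the earlier label, so (D) next.
(H) needed (C), (E) and (G), now all done → (H).
(A) is the only step now ready → (A).
(J) is the only step now ready → (J).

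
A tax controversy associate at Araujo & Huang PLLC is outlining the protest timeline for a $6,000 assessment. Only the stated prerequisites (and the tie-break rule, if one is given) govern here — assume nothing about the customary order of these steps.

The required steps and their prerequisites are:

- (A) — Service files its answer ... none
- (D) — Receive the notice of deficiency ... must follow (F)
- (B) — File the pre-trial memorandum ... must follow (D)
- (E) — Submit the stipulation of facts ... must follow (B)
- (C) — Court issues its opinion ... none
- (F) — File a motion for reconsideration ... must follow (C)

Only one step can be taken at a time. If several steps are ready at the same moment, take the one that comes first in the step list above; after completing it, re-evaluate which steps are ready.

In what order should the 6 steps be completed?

(A) (C) (F) (D) (B) (E)

Nothing is required for (A) and (C). (A) is listed earlier → (A) first.
(C) is the only step now ready → (C).
(F) needed (C), now all done → (F).
(D) is the only step now ready → (D).
That leaves (B) as the only ready step → (B).
Next only (E) has its prerequisites met → (E).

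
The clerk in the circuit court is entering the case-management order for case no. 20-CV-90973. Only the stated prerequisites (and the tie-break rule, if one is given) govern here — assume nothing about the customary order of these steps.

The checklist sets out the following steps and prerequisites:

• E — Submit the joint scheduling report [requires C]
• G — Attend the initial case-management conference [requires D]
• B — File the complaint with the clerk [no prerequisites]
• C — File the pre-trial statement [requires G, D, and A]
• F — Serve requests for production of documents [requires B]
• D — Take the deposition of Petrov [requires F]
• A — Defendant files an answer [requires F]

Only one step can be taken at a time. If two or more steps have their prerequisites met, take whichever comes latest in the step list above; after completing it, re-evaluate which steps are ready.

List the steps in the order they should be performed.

B F A D G C E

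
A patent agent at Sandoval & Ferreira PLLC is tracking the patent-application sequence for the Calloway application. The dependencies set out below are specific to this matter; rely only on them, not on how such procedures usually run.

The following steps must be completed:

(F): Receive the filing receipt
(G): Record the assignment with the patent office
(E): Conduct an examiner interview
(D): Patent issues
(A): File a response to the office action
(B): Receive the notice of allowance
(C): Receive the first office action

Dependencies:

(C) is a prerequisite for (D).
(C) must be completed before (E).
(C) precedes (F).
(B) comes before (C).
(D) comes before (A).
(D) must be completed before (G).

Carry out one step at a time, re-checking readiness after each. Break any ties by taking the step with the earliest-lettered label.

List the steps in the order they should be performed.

(B) → (C) → (D) → (A) → (E) → (F) → (G)

(B) is the only step with nothing outstanding, so it goes first.
Next only (C) has its prerequisites met → (C).
(D), (E) and (F) are all available; (D) has the earlier label → (D).
Now (A), (E), (F) and (G) have their prerequisites met. (A) has the earlier label, so (A) next.
(E), (F) and (G) are all available; (E) has the earlier label → (E).
(F) and (G) are both available; (F) has the earlier label → (F).
Next only (G) has its prerequisites met → (G).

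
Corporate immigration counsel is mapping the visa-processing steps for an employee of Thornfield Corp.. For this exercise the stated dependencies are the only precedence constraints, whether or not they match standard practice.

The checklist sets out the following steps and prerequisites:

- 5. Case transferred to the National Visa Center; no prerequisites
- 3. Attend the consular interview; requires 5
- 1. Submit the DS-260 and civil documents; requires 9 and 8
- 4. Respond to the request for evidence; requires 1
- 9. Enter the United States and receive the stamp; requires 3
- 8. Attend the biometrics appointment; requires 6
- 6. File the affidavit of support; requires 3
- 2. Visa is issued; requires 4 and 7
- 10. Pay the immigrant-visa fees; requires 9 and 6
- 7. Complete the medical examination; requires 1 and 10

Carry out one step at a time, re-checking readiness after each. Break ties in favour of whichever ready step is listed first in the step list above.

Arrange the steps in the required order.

Only 5 has no prerequisites, so it is first.
Next only 3 has its prerequisites met → 3.
Now 9 and 6 have their prerequisites met. 9 is listed earlier, so 9 next.
Next only 6 has its prerequisites met → 6.
Ready: 8 and 10. 8 is listed earlier → 8.
Now 1 and 10 have their prerequisites met. 1 is listed earlier, so 1 next.
4 now also ready, so the ready set is {4, 10}; 4 is listed earlier → 4.
10 is the only step now ready → 10.
7 is the only step now ready → 7.
2 is the only step now ready → 2.

5 3 9 6 8 1 4 10 7 2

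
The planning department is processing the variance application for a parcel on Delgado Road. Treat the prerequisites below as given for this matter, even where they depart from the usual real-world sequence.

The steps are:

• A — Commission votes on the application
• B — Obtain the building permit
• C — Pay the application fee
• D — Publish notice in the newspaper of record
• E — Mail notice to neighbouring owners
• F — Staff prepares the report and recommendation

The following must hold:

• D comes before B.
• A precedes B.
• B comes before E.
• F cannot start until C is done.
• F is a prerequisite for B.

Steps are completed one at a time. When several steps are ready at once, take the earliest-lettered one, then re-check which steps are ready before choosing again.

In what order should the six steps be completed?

A, C, D, F, B, E

Nothing is required for A, C and D. A has the earlier label → A first.
C and D are both available; C has the earlier label → C.
Now D and F have their prerequisites met. D has the earlier label, so D next.
Next only F has its prerequisites met → F.
Next only B has its prerequisites met → B.
E needed B, now all done → E.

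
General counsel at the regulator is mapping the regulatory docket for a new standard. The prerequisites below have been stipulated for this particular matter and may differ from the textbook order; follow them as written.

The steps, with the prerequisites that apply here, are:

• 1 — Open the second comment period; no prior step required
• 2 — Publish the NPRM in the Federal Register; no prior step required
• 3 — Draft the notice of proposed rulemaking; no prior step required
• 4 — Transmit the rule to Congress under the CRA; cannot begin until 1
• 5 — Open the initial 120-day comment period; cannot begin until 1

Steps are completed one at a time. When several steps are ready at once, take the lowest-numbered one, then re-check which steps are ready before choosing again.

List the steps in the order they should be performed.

1, 2 and 3 have no prerequisites; 1 has the earlier label, so 1 is first.
4 and 5 now also ready, so the ready set is {2, 3, 4, 5}; 2 has the earlier label → 2.
Ready: 3, 4 and 5. 3 has the earlier label → 3.
Ready: 4 and 5. 4 has the earlier label → 4.
That leaves 5 as the only ready step → 5.

1, 2, 3, 4, 5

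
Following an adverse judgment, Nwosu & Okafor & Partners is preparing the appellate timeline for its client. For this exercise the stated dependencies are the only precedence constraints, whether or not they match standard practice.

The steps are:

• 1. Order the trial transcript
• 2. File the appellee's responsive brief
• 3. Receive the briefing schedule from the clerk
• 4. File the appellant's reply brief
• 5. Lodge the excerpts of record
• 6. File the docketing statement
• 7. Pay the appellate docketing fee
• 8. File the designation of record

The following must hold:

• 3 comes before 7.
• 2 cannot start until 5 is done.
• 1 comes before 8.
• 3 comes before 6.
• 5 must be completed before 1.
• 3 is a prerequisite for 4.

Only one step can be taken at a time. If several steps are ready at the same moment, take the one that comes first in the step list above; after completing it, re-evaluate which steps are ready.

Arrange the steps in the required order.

3 and 5 have no prerequisites; 3 is listed earlier, so 3 is first.
Ready: 4, 5, 6 and 7. 4 is listed earlier → 4.
Now 5, 6 and 7 have their prerequisites met. 5 is listed earlier, so 5 next.
1 and 2 now also ready, so the ready set is {1, 2, 6, 7}; 1 is listed earlier → 1.
8 now also ready, so the ready set is {2, 6, 7, 8}; 2 is listed earlier → 2.
Now 6, 7 and 8 have their prerequisites met. 6 is listed earlier, so 6 next.
Now 7 and 8 have their prerequisites met. 7 is listed earlier, so 7 next.
8 is the only step now ready → 8.

3 4 5 1 2 6 7 8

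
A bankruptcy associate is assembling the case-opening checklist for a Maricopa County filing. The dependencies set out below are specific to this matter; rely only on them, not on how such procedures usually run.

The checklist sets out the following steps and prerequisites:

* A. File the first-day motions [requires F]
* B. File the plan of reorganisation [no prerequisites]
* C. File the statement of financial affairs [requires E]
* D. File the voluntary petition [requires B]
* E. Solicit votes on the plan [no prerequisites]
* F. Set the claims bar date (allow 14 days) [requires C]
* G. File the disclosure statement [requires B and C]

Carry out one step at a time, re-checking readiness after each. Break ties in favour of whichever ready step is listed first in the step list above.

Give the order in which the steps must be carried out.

B D E C F A G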